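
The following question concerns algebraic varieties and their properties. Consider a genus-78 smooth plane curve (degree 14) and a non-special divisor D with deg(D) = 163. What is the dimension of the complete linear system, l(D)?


First, compute the genus of a smooth plane curve of degree 14:
g = (d-1)(d-2)/2 = (14-1)(14-2)/2 = 78
For a non-special divisor D (i.e., h^1(D) = 0), Riemann-Roch gives:
l(D) = deg(D) - g + 1
Since deg(D) = 163 >= 2g - 1 = 155, D is non-special.
l(D) = 163 - 78 + 1 = 86

86


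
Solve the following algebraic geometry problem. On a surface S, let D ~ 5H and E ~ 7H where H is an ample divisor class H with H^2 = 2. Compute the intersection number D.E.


Using bilinearity of the intersection pairing on a surface S:
(aH).(bH) = ab * (H.H)
We have H^2 = 2.
D.E = (5H).(7H) = 5*7*2
= 35*2
= 70

70


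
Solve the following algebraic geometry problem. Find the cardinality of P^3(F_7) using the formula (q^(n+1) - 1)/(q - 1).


P^3(F_7) has (q^(n+1) - 1)/(q - 1) points.
= 7^3 + 7^2 + 7^1 + 7^0
= 343 + 49 + 7 + 1
= 400

400


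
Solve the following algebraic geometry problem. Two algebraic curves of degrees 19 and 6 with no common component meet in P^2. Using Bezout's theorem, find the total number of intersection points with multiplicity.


Bezout's theorem states the intersection count equals the product of degrees.
Intersection count = 19 * 6 = 114

114


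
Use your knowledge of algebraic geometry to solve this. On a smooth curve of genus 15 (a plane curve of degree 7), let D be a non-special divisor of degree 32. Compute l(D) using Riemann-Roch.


First, compute the genus of a smooth plane curve of degree 7:
g = (d-1)(d-2)/2 = (7-1)(7-2)/2 = 15
For a non-special divisor D (i.e., h^1(D) = 0), Riemann-Roch gives:
l(D) = deg(D) - g + 1
Since deg(D) = 32 >= 2g - 1 = 29, D is non-special.
l(D) = 32 - 15 + 1 = 18

18


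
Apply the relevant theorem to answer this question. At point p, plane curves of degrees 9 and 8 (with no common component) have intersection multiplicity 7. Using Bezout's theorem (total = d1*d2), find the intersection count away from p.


By Bezout's theorem, the total intersection number is d1 * d2.
Total = 9 * 8 = 72
Intersection multiplicity at p = 7
Remaining intersections = 72 - 7 = 65

65


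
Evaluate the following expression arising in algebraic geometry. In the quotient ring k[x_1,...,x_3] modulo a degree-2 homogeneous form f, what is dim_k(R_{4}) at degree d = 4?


For R = k[x_1,...,x_n]/(f) with f homogeneous of degree e:
The Hilbert series is (1 - t^e)/(1 - t)^n.
So h(d) = C(d+n-1, n-1) - C(d-e+n-1, n-1) for d >= e.
With n=3, e=2, d=4:
C(4+3-1, 3-1) = C(6, 2) = 15
C(4-2+3-1, 3-1) = C(4, 2) = 6
h(4) = 15 - 6 = 9

9


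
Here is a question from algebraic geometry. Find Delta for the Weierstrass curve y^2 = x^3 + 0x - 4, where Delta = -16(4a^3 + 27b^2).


Compute each component:
4a^3 = 4*0^3 = 4*0 = 0
27b^2 = 27*(-4)^2 = 27*16 = 432
4a^3 + 27b^2 = 0 + 432 = 432
Delta = -16*432 = -6912

-6912


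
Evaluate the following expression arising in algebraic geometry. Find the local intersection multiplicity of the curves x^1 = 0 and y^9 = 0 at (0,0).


The intersection multiplicity of V(x^a) and V(y^b) at the origin is:
I(O; V(x^1), V(y^9)) = dim_k(k[x,y]/(x^1, y^9))
A basis for k[x,y]/(x^1, y^9) is the set of monomials x^i * y^j
where 0 <= i < 1 and 0 <= j < 9.
The number of such monomials is 1 * 9 = 9

9


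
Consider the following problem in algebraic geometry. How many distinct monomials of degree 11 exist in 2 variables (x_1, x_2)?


The number of degree-11 monomials in 2 variables is C(d+n-1, n-1).
= C(11+2-1, 2-1) = C(12, 1)
= 12

12


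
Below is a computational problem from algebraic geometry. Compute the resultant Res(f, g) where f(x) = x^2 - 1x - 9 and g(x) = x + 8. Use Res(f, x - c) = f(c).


For Res(f, x - c), we evaluate f at x = c.
f(-8) = (-8)^2 - 1*(-8) - 9
= 64 + 8 - 9
= 72 - 9 = 63
Res(f, g) = 63

63


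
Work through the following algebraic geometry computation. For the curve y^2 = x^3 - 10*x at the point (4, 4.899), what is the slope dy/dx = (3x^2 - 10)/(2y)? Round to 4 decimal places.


Using implicit differentiation of y^2 = x^3 - 10*x:
2y * dy/dx = 3x^2 - 10
dy/dx = (3x^2 - 10)/(2y)
Numerator: 3*4^2 - 10 = 38
Denominator: 2*4.899 = 9.798
dy/dx = 38/9.798 = 3.8783

3.8783


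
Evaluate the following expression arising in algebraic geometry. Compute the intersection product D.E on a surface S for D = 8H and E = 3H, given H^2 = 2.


Using bilinearity of the intersection pairing on a surface S:
(aH).(bH) = ab * (H.H)
We have H^2 = 2.
D.E = (8H).(3H) = 8*3*2
= 24*2
= 48

48


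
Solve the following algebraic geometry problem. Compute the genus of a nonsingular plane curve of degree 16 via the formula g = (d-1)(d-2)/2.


Using the genus formula for smooth plane curves:
g = (d-1)(d-2)/2
g = (16-1)(16-2)/2
g = 15*14/2
g = 210/2 = 105

105


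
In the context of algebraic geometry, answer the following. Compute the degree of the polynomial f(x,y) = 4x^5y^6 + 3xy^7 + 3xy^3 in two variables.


Examine each term for its total degree (sum of exponents).
  Term '4x^5y^6' has total degree 5+6 = 11.
  Term '3xy^7' has total degree 1+7 = 8.
  Term '3xy^3' has total degree 1+3 = 4.
The maximum total degree among all terms is 11.

11


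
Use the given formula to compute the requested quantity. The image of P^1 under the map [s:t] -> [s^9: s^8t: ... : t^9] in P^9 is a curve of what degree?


The rational normal curve in P^9 is the image of P^1 under the 9-uple Veronese.
A general hyperplane in P^9 pulls back to a degree-9 form on P^1, which has 9 zeros,
so the curve meets a general hyperplane in 9 points. Degree = 9.

9


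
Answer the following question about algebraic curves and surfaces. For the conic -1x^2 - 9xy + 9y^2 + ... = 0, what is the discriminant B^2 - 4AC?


The discriminant of a conic Ax^2 + Bxy + Cy^2 + ... = 0 is B^2 - 4AC.
B^2 = (-9)^2 = 81
4AC = 4*(-1)*9 = -36
Discriminant = 81 + 36 = 117

117


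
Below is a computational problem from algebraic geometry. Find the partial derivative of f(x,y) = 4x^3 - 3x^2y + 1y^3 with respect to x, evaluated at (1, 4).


df/dx = 3*4*x^2 + 2*(-3)*x^1*y
At (1,4): 3*4*1^2 + 2*(-3)*1^1*4
= 12 - 24
= -12

-12


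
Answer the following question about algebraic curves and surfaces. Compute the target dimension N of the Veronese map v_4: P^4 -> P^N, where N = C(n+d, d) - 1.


The Veronese embedding v_d: P^n -> P^N maps each point to all
degree-d monomials in n+1 homogeneous coordinates.
N = C(n+d, d) - 1
N = C(4+4, 4) - 1
N = C(8, 4) - 1
C(8, 4) = 70
N = 70 - 1 = 69

69


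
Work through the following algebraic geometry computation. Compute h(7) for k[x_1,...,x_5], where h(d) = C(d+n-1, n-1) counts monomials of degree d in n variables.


The Hilbert function for the polynomial ring in 5 variables is:
h(d) = C(d+n-1, n-1)
h(7) = C(7+5-1, 5-1) = C(11, 4)
= 11! / (4! * 7!)
= 330

330


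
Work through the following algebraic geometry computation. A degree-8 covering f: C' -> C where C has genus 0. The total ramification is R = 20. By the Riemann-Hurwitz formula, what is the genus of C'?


Riemann-Hurwitz formula: 2g' - 2 = d(2g - 2) + R
Given: d = 8, g = 0, R = 20
2g' - 2 = 8*(2*0 - 2) + 20
2g' - 2 = 8*(-2) + 20
2g' - 2 = -16 + 20 = 4
2g' = 6
g' = 3

3


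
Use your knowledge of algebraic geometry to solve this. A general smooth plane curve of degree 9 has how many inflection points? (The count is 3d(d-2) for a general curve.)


For a general smooth plane curve C of degree d, the inflection points are
the intersection of C with its Hessian curve, which has degree 3(d-2).
By Bezout, the total intersection number is d * 3(d-2) = 9 * 21 = 189.
For a general curve every flex is ordinary, so each contributes
multiplicity 1 to C·Hess(C), and the number of distinct inflection
points is 3d(d-2).
Inflection points = 3*9*(9-2) = 3*9*7 = 189

189


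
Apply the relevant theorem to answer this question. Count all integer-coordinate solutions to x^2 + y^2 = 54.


Systematically check integer values of x where x^2 <= 54.
For each valid x, check if 54 - x^2 is a perfect square.
Total integer solutions found: 0

0


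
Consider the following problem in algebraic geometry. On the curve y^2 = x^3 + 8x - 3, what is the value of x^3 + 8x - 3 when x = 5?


Compute x^3 + 8x - 3 at x = 5:
x^3 = 5^3 = 125
8*x = 8*5 = 40
Sum: 125 + 40 - 3 = 162

162


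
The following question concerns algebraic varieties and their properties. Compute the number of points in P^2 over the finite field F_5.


P^2(F_5) has (q^(n+1) - 1)/(q - 1) points.
= 5^2 + 5^1 + 5^0
= 25 + 5 + 1
= 31

31


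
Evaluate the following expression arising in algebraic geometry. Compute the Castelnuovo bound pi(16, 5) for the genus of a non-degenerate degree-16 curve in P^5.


Castelnuovo's bound: write d - 1 = m(r-1) + epsilon with 0 <= epsilon < r-1.
d - 1 = 16 - 1 = 15
r - 1 = 5 - 1 = 4
15 = 3*4 + 3, so m = 3, epsilon = 3
pi(d, r) = m(m-1)(r-1)/2 + m*epsilon
= 3*2*4/2 + 3*3
= 24/2 + 9
= 12 + 9 = 21

21


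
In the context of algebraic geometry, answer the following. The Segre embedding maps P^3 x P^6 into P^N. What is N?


The Segre embedding maps P^m x P^n into P^N via
all products of coordinates from each factor.
N = (m+1)(n+1) - 1
N = (3+1)(6+1) - 1
N = 4*7 - 1
N = 28 - 1 = 27

27


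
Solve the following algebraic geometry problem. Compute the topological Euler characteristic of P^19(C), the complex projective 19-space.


The complex projective space P^19 has one cell in each even real dimension 0, 2, ..., 38.
The cohomology groups are H^{2k}(P^19) = Z for k = 0,...,19, and 0 otherwise.
Euler characteristic = sum of Betti numbers = 1 per even-dimensional cohomology group.
chi(P^19) = 19 + 1 = 20

20


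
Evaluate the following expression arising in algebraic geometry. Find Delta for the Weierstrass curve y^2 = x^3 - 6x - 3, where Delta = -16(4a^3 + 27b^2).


Compute each component:
4a^3 = 4*(-6)^3 = 4*(-216) = -864
27b^2 = 27*(-3)^2 = 27*9 = 243
4a^3 + 27b^2 = -864 + 243 = -621
Delta = -16*(-621) = 9936

9936


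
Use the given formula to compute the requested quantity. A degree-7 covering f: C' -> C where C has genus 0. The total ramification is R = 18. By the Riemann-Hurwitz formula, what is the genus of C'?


Riemann-Hurwitz formula: 2g' - 2 = d(2g - 2) + R
Given: d = 7, g = 0, R = 18
2g' - 2 = 7*(2*0 - 2) + 18
2g' - 2 = 7*(-2) + 18
2g' - 2 = -14 + 18 = 4
2g' = 6
g' = 3

3


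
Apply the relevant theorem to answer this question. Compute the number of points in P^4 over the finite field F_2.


P^4(F_2) has (q^(n+1) - 1)/(q - 1) points.
= 2^4 + 2^3 + 2^2 + 2^1 + 2^0
= 16 + 8 + 4 + 2 + 1
= 31

31


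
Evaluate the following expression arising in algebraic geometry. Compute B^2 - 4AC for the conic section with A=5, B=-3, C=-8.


The discriminant of a conic Ax^2 + Bxy + Cy^2 + ... = 0 is B^2 - 4AC.
B^2 = (-3)^2 = 9
4AC = 4*5*(-8) = -160
Discriminant = 9 + 160 = 169

169


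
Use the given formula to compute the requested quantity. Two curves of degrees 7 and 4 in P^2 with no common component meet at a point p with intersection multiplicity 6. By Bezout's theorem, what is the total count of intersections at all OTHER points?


By Bezout's theorem, the total intersection number is d1 * d2.
Total = 7 * 4 = 28
Intersection multiplicity at p = 6
Remaining intersections = 28 - 6 = 22

22


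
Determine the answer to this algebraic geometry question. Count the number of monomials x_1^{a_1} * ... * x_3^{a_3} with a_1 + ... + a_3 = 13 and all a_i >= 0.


The number of degree-13 monomials in 3 variables is C(d+n-1, n-1).
= C(13+3-1, 3-1) = C(15, 2)
= 105

105


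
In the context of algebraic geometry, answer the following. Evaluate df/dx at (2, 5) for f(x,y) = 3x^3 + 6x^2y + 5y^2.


df/dx = 3*3*x^2 + 2*6*x^1*y
At (2,5): 3*3*2^2 + 2*6*2^1*5
= 36 + 120
= 156

156


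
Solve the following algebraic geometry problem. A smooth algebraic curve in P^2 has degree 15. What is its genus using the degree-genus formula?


Using the genus formula for smooth plane curves:
g = (d-1)(d-2)/2
g = (15-1)(15-2)/2
g = 14*13/2
g = 182/2 = 91

91


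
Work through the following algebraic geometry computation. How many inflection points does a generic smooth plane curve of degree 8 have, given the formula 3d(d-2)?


For a general smooth plane curve C of degree d, the inflection points are
the intersection of C with its Hessian curve, which has degree 3(d-2).
By Bezout, the total intersection number is d * 3(d-2) = 8 * 18 = 144.
For a general curve every flex is ordinary, so each contributes
multiplicity 1 to C·Hess(C), and the number of distinct inflection
points is 3d(d-2).
Inflection points = 3*8*(8-2) = 3*8*6 = 144

144


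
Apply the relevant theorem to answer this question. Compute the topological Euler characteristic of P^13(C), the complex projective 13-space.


The complex projective space P^13 has one cell in each even real dimension 0, 2, ..., 26.
The cohomology groups are H^{2k}(P^13) = Z for k = 0,...,13, and 0 otherwise.
Euler characteristic = sum of Betti numbers = 1 per even-dimensional cohomology group.
chi(P^13) = 13 + 1 = 14

14


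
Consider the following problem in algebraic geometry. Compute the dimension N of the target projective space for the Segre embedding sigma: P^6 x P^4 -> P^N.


The Segre embedding maps P^m x P^n into P^N via
all products of coordinates from each factor.
N = (m+1)(n+1) - 1
N = (6+1)(4+1) - 1
N = 7*5 - 1
N = 35 - 1 = 34

34


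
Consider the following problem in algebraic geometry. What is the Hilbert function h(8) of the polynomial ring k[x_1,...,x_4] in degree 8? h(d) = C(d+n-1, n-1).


The Hilbert function for the polynomial ring in 4 variables is:
h(d) = C(d+n-1, n-1)
h(8) = C(8+4-1, 4-1) = C(11, 3)
= 11! / (3! * 8!)
= 165

165


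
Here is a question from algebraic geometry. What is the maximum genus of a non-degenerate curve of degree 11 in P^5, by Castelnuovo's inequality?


Castelnuovo's bound: write d - 1 = m(r-1) + epsilon with 0 <= epsilon < r-1.
d - 1 = 11 - 1 = 10
r - 1 = 5 - 1 = 4
10 = 2*4 + 2, so m = 2, epsilon = 2
pi(d, r) = m(m-1)(r-1)/2 + m*epsilon
= 2*1*4/2 + 2*2
= 8/2 + 4
= 4 + 4 = 8

8


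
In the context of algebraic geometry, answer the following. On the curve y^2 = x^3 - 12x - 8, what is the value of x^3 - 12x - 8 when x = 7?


Compute x^3 - 12x - 8 at x = 7:
x^3 = 7^3 = 343
(-12)*x = (-12)*7 = -84
Sum: 343 - 84 - 8 = 251

251


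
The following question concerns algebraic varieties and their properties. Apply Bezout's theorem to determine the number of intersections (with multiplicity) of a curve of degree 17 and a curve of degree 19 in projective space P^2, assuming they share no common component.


Bezout's theorem states the intersection count equals the product of degrees.
Intersection count = 17 * 19 = 323

323


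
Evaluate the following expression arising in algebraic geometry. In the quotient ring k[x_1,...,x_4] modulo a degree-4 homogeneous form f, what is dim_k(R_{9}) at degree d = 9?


For R = k[x_1,...,x_n]/(f) with f homogeneous of degree e:
The Hilbert series is (1 - t^e)/(1 - t)^n.
So h(d) = C(d+n-1, n-1) - C(d-e+n-1, n-1) for d >= e.
With n=4, e=4, d=9:
C(9+4-1, 4-1) = C(12, 3) = 220
C(9-4+4-1, 4-1) = C(8, 3) = 56
h(9) = 220 - 56 = 164

164


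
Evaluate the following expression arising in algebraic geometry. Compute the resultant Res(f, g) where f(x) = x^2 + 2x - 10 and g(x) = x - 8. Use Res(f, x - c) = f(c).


For Res(f, x - c), we evaluate f at x = c.
f(8) = 8^2 + 2*8 - 10
= 64 + 16 - 10
= 80 - 10 = 70
Res(f, g) = 70

70


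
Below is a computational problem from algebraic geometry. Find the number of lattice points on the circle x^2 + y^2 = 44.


Systematically check integer values of x where x^2 <= 44.
For each valid x, check if 44 - x^2 is a perfect square.
Total integer solutions found: 0

0


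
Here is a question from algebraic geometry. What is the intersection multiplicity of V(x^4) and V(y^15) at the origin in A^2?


The intersection multiplicity of V(x^a) and V(y^b) at the origin is:
I(O; V(x^4), V(y^15)) = dim_k(k[x,y]/(x^4, y^15))
A basis for k[x,y]/(x^4, y^15) is the set of monomials x^i * y^j
where 0 <= i < 4 and 0 <= j < 15.
The number of such monomials is 4 * 15 = 60

60


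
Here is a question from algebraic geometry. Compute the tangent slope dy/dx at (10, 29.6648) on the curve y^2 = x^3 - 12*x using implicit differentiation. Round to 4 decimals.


Using implicit differentiation of y^2 = x^3 - 12*x:
2y * dy/dx = 3x^2 - 12
dy/dx = (3x^2 - 12)/(2y)
Numerator: 3*10^2 - 12 = 288
Denominator: 2*29.6648 = 59.3296
dy/dx = 288/59.3296 = 4.8542

4.8542


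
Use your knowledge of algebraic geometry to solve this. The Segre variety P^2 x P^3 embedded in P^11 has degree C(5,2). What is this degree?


The degree of the Segre variety P^2 x P^3 is C(m+n, m).
= C(5, 2)
= 10

10


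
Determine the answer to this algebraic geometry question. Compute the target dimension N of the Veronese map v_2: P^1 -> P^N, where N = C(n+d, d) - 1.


The Veronese embedding v_d: P^n -> P^N maps each point to all
degree-d monomials in n+1 homogeneous coordinates.
N = C(n+d, d) - 1
N = C(1+2, 2) - 1
N = C(3, 2) - 1
C(3, 2) = 3
N = 3 - 1 = 2

2


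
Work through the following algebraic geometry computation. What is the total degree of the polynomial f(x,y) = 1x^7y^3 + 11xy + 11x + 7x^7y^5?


Examine each term for its total degree (sum of exponents).
  Term '1x^7y^3' has total degree 7+3 = 10.
  Term '11xy' has total degree 1+1 = 2.
  Term '11x' has total degree 1+0 = 1.
  Term '7x^7y^5' has total degree 7+5 = 12.
The maximum total degree among all terms is 12.

12


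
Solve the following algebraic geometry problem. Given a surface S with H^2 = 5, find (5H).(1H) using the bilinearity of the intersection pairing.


Using bilinearity of the intersection pairing on a surface S:
(aH).(bH) = ab * (H.H)
We have H^2 = 5.
D.E = (5H).(1H) = 5*1*5
= 5*5
= 25

25


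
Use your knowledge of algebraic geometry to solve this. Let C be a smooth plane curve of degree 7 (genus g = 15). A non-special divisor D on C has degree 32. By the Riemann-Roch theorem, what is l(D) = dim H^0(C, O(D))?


First, compute the genus of a smooth plane curve of degree 7:
g = (d-1)(d-2)/2 = (7-1)(7-2)/2 = 15
For a non-special divisor D (i.e., h^1(D) = 0), Riemann-Roch gives:
l(D) = deg(D) - g + 1
Since deg(D) = 32 >= 2g - 1 = 29, D is non-special.
l(D) = 32 - 15 + 1 = 18

18


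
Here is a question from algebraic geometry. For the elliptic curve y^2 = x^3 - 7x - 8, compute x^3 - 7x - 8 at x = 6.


Compute x^3 - 7x - 8 at x = 6:
x^3 = 6^3 = 216
(-7)*x = (-7)*6 = -42
Sum: 216 - 42 - 8 = 166

166


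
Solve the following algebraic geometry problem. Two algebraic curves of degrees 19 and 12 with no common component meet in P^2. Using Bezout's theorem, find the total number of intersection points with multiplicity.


Bezout's theorem states the intersection count equals the product of degrees.
Intersection count = 19 * 12 = 228

228


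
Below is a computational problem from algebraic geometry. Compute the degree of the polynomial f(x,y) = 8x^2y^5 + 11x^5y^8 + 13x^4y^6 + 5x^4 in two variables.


Examine each term for its total degree (sum of exponents).
  Term '8x^2y^5' has total degree 2+5 = 7.
  Term '11x^5y^8' has total degree 5+8 = 13.
  Term '13x^4y^6' has total degree 4+6 = 10.
  Term '5x^4' has total degree 4+0 = 4.
The maximum total degree among all terms is 13.

13


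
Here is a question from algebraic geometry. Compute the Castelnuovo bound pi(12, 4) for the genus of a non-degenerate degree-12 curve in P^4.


Castelnuovo's bound: write d - 1 = m(r-1) + epsilon with 0 <= epsilon < r-1.
d - 1 = 12 - 1 = 11
r - 1 = 4 - 1 = 3
11 = 3*3 + 2, so m = 3, epsilon = 2
pi(d, r) = m(m-1)(r-1)/2 + m*epsilon
= 3*2*3/2 + 3*2
= 18/2 + 6
= 9 + 6 = 15

15


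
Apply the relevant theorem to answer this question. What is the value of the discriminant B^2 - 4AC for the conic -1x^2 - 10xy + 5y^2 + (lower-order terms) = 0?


The discriminant of a conic Ax^2 + Bxy + Cy^2 + ... = 0 is B^2 - 4AC.
B^2 = (-10)^2 = 100
4AC = 4*(-1)*5 = -20
Discriminant = 100 + 20 = 120

120


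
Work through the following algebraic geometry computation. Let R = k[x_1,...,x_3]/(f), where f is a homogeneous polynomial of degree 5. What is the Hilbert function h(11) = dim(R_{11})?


For R = k[x_1,...,x_n]/(f) with f homogeneous of degree e:
The Hilbert series is (1 - t^e)/(1 - t)^n.
So h(d) = C(d+n-1, n-1) - C(d-e+n-1, n-1) for d >= e.
With n=3, e=5, d=11:
C(11+3-1, 3-1) = C(13, 2) = 78
C(11-5+3-1, 3-1) = C(8, 2) = 28
h(11) = 78 - 28 = 50

50


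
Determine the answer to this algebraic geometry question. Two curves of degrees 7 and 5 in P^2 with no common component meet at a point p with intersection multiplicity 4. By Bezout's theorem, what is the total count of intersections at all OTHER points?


By Bezout's theorem, the total intersection number is d1 * d2.
Total = 7 * 5 = 35
Intersection multiplicity at p = 4
Remaining intersections = 35 - 4 = 31

31


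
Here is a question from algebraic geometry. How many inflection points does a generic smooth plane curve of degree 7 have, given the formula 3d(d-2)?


For a general smooth plane curve C of degree d, the inflection points are
the intersection of C with its Hessian curve, which has degree 3(d-2).
By Bezout, the total intersection number is d * 3(d-2) = 7 * 15 = 105.
For a general curve every flex is ordinary, so each contributes
multiplicity 1 to C·Hess(C), and the number of distinct inflection
points is 3d(d-2).
Inflection points = 3*7*(7-2) = 3*7*5 = 105

105


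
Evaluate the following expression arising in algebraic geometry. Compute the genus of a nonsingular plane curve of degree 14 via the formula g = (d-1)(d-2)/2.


Using the genus formula for smooth plane curves:
g = (d-1)(d-2)/2
g = (14-1)(14-2)/2
g = 13*12/2
g = 156/2 = 78

78


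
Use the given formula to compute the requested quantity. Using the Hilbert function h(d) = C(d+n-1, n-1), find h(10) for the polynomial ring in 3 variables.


The Hilbert function for the polynomial ring in 3 variables is:
h(d) = C(d+n-1, n-1)
h(10) = C(10+3-1, 3-1) = C(12, 2)
= 12! / (2! * 10!)
= 66

66


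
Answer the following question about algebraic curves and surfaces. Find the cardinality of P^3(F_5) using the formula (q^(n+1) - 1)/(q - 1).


P^3(F_5) has (q^(n+1) - 1)/(q - 1) points.
= 5^3 + 5^2 + 5^1 + 5^0
= 125 + 25 + 5 + 1
= 156

156


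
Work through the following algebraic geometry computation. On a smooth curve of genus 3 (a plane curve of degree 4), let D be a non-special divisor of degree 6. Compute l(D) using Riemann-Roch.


First, compute the genus of a smooth plane curve of degree 4:
g = (d-1)(d-2)/2 = (4-1)(4-2)/2 = 3
For a non-special divisor D (i.e., h^1(D) = 0), Riemann-Roch gives:
l(D) = deg(D) - g + 1
Since deg(D) = 6 >= 2g - 1 = 5, D is non-special.
l(D) = 6 - 3 + 1 = 4

4


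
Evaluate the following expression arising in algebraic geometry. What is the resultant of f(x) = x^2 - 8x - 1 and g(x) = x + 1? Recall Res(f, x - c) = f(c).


For Res(f, x - c), we evaluate f at x = c.
f(-1) = (-1)^2 - 8*(-1) - 1
= 1 + 8 - 1
= 9 - 1 = 8
Res(f, g) = 8

8


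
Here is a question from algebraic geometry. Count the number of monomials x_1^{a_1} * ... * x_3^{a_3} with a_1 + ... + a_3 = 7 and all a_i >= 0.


The number of degree-7 monomials in 3 variables is C(d+n-1, n-1).
= C(7+3-1, 3-1) = C(9, 2)
= 36

36


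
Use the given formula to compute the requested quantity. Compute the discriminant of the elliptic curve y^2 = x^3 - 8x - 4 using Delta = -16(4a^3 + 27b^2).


Compute each component:
4a^3 = 4*(-8)^3 = 4*(-512) = -2048
27b^2 = 27*(-4)^2 = 27*16 = 432
4a^3 + 27b^2 = -2048 + 432 = -1616
Delta = -16*(-1616) = 25856

25856


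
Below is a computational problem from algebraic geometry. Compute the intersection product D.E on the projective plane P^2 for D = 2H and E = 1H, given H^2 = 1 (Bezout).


Using bilinearity of the intersection pairing on the projective plane P^2:
(aH).(bH) = ab * (H.H)
We have H^2 = 1 (Bezout).
D.E = (2H).(1H) = 2*1*1
= 2*1
= 2

2


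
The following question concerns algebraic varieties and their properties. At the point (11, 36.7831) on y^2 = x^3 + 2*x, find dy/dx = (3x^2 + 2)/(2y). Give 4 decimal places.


Using implicit differentiation of y^2 = x^3 + 2*x:
2y * dy/dx = 3x^2 + 2
dy/dx = (3x^2 + 2)/(2y)
Numerator: 3*11^2 + 2 = 365
Denominator: 2*36.7831 = 73.5662
dy/dx = 365/73.5662 = 4.9615

4.9615


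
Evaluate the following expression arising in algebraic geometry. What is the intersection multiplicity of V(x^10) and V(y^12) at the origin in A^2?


The intersection multiplicity of V(x^a) and V(y^b) at the origin is:
I(O; V(x^10), V(y^12)) = dim_k(k[x,y]/(x^10, y^12))
A basis for k[x,y]/(x^10, y^12) is the set of monomials x^i * y^j
where 0 <= i < 10 and 0 <= j < 12.
The number of such monomials is 10 * 12 = 120

120


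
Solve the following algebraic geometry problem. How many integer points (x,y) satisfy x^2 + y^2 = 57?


Systematically check integer values of x where x^2 <= 57.
For each valid x, check if 57 - x^2 is a perfect square.
Total integer solutions found: 0

0


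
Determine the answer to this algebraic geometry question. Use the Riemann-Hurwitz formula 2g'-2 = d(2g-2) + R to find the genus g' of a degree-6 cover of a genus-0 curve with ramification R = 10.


Riemann-Hurwitz formula: 2g' - 2 = d(2g - 2) + R
Given: d = 6, g = 0, R = 10
2g' - 2 = 6*(2*0 - 2) + 10
2g' - 2 = 6*(-2) + 10
2g' - 2 = -12 + 10 = -2
2g' = 0
g' = 0

0


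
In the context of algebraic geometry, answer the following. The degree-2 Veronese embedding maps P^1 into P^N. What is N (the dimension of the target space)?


The Veronese embedding v_d: P^n -> P^N maps each point to all
degree-d monomials in n+1 homogeneous coordinates.
N = C(n+d, d) - 1
N = C(1+2, 2) - 1
N = C(3, 2) - 1
C(3, 2) = 3
N = 3 - 1 = 2

2


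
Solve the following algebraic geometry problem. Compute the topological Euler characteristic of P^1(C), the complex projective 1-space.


The complex projective space P^1 has one cell in each even real dimension 0, 2, ..., 2.
The cohomology groups are H^{2k}(P^1) = Z for k = 0,...,1, and 0 otherwise.
Euler characteristic = sum of Betti numbers = 1 per even-dimensional cohomology group.
chi(P^1) = 1 + 1 = 2

2


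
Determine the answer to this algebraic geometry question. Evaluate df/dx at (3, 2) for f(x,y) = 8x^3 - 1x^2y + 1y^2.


df/dx = 3*8*x^2 + 2*(-1)*x^1*y
At (3,2): 3*8*3^2 + 2*(-1)*3^1*2
= 216 - 12
= 204

204


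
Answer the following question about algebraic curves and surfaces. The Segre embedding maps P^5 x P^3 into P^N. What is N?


The Segre embedding maps P^m x P^n into P^N via
all products of coordinates from each factor.
N = (m+1)(n+1) - 1
N = (5+1)(3+1) - 1
N = 6*4 - 1
N = 24 - 1 = 23

23


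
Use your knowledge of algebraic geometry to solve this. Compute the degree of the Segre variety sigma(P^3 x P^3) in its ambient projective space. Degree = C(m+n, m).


The degree of the Segre variety P^3 x P^3 is C(m+n, m).
= C(6, 3)
= 20

20


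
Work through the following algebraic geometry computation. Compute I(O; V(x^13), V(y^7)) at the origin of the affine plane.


The intersection multiplicity of V(x^a) and V(y^b) at the origin is:
I(O; V(x^13), V(y^7)) = dim_k(k[x,y]/(x^13, y^7))
A basis for k[x,y]/(x^13, y^7) is the set of monomials x^i * y^j
where 0 <= i < 13 and 0 <= j < 7.
The number of such monomials is 13 * 7 = 91

91


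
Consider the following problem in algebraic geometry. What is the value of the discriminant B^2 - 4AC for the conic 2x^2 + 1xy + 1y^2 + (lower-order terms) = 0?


The discriminant of a conic Ax^2 + Bxy + Cy^2 + ... = 0 is B^2 - 4AC.
B^2 = 1^2 = 1
4AC = 4*2*1 = 8
Discriminant = 1 - 8 = -7

-7


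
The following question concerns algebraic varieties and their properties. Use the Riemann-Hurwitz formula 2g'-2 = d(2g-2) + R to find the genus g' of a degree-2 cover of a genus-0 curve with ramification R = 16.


Riemann-Hurwitz formula: 2g' - 2 = d(2g - 2) + R
Given: d = 2, g = 0, R = 16
2g' - 2 = 2*(2*0 - 2) + 16
2g' - 2 = 2*(-2) + 16
2g' - 2 = -4 + 16 = 12
2g' = 14
g' = 7

7


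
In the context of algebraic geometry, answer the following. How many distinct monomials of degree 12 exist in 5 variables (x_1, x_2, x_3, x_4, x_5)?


The number of degree-12 monomials in 5 variables is C(d+n-1, n-1).
= C(12+5-1, 5-1) = C(16, 4)
= 1820

1820


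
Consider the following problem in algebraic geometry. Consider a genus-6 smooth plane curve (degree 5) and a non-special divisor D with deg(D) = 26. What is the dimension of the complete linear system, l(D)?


First, compute the genus of a smooth plane curve of degree 5:
g = (d-1)(d-2)/2 = (5-1)(5-2)/2 = 6
For a non-special divisor D (i.e., h^1(D) = 0), Riemann-Roch gives:
l(D) = deg(D) - g + 1
Since deg(D) = 26 >= 2g - 1 = 11, D is non-special.
l(D) = 26 - 6 + 1 = 21

21


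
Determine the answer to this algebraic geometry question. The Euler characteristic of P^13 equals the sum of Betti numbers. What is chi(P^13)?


The complex projective space P^13 has one cell in each even real dimension 0, 2, ..., 26.
The cohomology groups are H^{2k}(P^13) = Z for k = 0,...,13, and 0 otherwise.
Euler characteristic = sum of Betti numbers = 1 per even-dimensional cohomology group.
chi(P^13) = 13 + 1 = 14

14


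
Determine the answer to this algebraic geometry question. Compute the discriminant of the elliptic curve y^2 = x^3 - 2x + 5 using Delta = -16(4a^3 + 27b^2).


Compute each component:
4a^3 = 4*(-2)^3 = 4*(-8) = -32
27b^2 = 27*5^2 = 27*25 = 675
4a^3 + 27b^2 = -32 + 675 = 643
Delta = -16*643 = -10288

-10288


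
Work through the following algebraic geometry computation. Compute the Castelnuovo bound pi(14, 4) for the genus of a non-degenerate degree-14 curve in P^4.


Castelnuovo's bound: write d - 1 = m(r-1) + epsilon with 0 <= epsilon < r-1.
d - 1 = 14 - 1 = 13
r - 1 = 4 - 1 = 3
13 = 4*3 + 1, so m = 4, epsilon = 1
pi(d, r) = m(m-1)(r-1)/2 + m*epsilon
= 4*3*3/2 + 4*1
= 36/2 + 4
= 18 + 4 = 22

22


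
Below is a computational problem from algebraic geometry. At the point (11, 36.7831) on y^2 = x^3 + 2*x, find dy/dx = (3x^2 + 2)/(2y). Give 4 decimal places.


Using implicit differentiation of y^2 = x^3 + 2*x:
2y * dy/dx = 3x^2 + 2
dy/dx = (3x^2 + 2)/(2y)
Numerator: 3*11^2 + 2 = 365
Denominator: 2*36.7831 = 73.5662
dy/dx = 365/73.5662 = 4.9615

4.9615


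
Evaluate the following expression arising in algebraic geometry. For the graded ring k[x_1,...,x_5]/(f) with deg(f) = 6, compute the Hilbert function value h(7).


For R = k[x_1,...,x_n]/(f) with f homogeneous of degree e:
The Hilbert series is (1 - t^e)/(1 - t)^n.
So h(d) = C(d+n-1, n-1) - C(d-e+n-1, n-1) for d >= e.
With n=5, e=6, d=7:
C(7+5-1, 5-1) = C(11, 4) = 330
C(7-6+5-1, 5-1) = C(5, 4) = 5
h(7) = 330 - 5 = 325

325


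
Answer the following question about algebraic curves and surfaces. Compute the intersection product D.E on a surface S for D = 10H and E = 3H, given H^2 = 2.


Using bilinearity of the intersection pairing on a surface S:
(aH).(bH) = ab * (H.H)
We have H^2 = 2.
D.E = (10H).(3H) = 10*3*2
= 30*2
= 60

60


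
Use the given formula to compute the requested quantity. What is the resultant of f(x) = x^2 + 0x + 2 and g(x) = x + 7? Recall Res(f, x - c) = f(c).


For Res(f, x - c), we evaluate f at x = c.
f(-7) = (-7)^2 + 0*(-7) + 2
= 49 + 0 + 2
= 49 + 2 = 51
Res(f, g) = 51

51


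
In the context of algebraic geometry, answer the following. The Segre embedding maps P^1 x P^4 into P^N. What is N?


The Segre embedding maps P^m x P^n into P^N via
all products of coordinates from each factor.
N = (m+1)(n+1) - 1
N = (1+1)(4+1) - 1
N = 2*5 - 1
N = 10 - 1 = 9

9


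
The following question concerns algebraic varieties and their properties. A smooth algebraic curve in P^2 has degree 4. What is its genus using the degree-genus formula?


Using the genus formula for smooth plane curves:
g = (d-1)(d-2)/2
g = (4-1)(4-2)/2
g = 3*2/2
g = 6/2 = 3

3


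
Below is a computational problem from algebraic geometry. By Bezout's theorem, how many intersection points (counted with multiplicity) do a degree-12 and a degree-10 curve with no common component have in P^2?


Bezout's theorem states the intersection count equals the product of degrees.
Intersection count = 12 * 10 = 120

120


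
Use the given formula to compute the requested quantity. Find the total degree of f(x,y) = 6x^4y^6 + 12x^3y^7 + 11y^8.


Examine each term for its total degree (sum of exponents).
  Term '6x^4y^6' has total degree 4+6 = 10.
  Term '12x^3y^7' has total degree 3+7 = 10.
  Term '11y^8' has total degree 0+8 = 8.
The maximum total degree among all terms is 10.

10


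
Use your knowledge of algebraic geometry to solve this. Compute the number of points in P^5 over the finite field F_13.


P^5(F_13) has (q^(n+1) - 1)/(q - 1) points.
= 13^5 + 13^4 + 13^3 + 13^2 + 13^1 + 13^0
= 371293 + 28561 + 2197 + 169 + 13 + 1
= 402234

402234


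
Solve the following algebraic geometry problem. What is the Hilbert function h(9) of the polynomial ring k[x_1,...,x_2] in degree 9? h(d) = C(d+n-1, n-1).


The Hilbert function for the polynomial ring in 2 variables is:
h(d) = C(d+n-1, n-1)
h(9) = C(9+2-1, 2-1) = C(10, 1)
= 10! / (1! * 9!)
= 10

10


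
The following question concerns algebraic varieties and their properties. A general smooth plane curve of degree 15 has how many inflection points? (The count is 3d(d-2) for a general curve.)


For a general smooth plane curve C of degree d, the inflection points are
the intersection of C with its Hessian curve, which has degree 3(d-2).
By Bezout, the total intersection number is d * 3(d-2) = 15 * 39 = 585.
For a general curve every flex is ordinary, so each contributes
multiplicity 1 to C·Hess(C), and the number of distinct inflection
points is 3d(d-2).
Inflection points = 3*15*(15-2) = 3*15*13 = 585

585


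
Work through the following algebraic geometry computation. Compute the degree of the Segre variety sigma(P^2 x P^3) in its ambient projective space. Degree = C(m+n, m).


The degree of the Segre variety P^2 x P^3 is C(m+n, m).
= C(5, 2)
= 10

10


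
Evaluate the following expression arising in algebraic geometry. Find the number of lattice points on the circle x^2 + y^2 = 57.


Systematically check integer values of x where x^2 <= 57.
For each valid x, check if 57 - x^2 is a perfect square.
Total integer solutions found: 0

0


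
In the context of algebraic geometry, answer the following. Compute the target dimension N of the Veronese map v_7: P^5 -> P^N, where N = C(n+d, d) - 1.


The Veronese embedding v_d: P^n -> P^N maps each point to all
degree-d monomials in n+1 homogeneous coordinates.
N = C(n+d, d) - 1
N = C(5+7, 7) - 1
N = C(12, 7) - 1
C(12, 7) = 792
N = 792 - 1 = 791

791


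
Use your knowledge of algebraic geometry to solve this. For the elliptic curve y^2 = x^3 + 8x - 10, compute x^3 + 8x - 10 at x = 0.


Compute x^3 + 8x - 10 at x = 0:
x^3 = 0^3 = 0
8*x = 8*0 = 0
Sum: 0 + 0 - 10 = -10

-10


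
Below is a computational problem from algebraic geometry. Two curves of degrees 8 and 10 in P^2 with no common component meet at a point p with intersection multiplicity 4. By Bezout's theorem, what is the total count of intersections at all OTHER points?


By Bezout's theorem, the total intersection number is d1 * d2.
Total = 8 * 10 = 80
Intersection multiplicity at p = 4
Remaining intersections = 80 - 4 = 76

76


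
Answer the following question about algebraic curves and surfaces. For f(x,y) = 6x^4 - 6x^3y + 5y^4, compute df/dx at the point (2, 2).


df/dx = 4*6*x^3 + 3*(-6)*x^2*y
At (2,2): 4*6*2^3 + 3*(-6)*2^2*2
= 192 - 144
= 48

48


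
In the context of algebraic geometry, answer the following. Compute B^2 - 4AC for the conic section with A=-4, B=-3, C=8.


The discriminant of a conic Ax^2 + Bxy + Cy^2 + ... = 0 is B^2 - 4AC.
B^2 = (-3)^2 = 9
4AC = 4*(-4)*8 = -128
Discriminant = 9 + 128 = 137

137


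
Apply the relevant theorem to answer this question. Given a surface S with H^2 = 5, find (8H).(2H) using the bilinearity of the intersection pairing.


Using bilinearity of the intersection pairing on a surface S:
(aH).(bH) = ab * (H.H)
We have H^2 = 5.
D.E = (8H).(2H) = 8*2*5
= 16*5
= 80

80


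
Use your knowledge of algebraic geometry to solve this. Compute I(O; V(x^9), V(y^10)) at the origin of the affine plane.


The intersection multiplicity of V(x^a) and V(y^b) at the origin is:
I(O; V(x^9), V(y^10)) = dim_k(k[x,y]/(x^9, y^10))
A basis for k[x,y]/(x^9, y^10) is the set of monomials x^i * y^j
where 0 <= i < 9 and 0 <= j < 10.
The number of such monomials is 9 * 10 = 90

90


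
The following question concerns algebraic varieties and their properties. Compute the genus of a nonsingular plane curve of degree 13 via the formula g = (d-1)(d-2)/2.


Using the genus formula for smooth plane curves:
g = (d-1)(d-2)/2
g = (13-1)(13-2)/2
g = 12*11/2
g = 132/2 = 66

66


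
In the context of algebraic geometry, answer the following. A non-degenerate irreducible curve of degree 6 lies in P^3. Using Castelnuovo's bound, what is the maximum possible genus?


Castelnuovo's bound: write d - 1 = m(r-1) + epsilon with 0 <= epsilon < r-1.
d - 1 = 6 - 1 = 5
r - 1 = 3 - 1 = 2
5 = 2*2 + 1, so m = 2, epsilon = 1
pi(d, r) = m(m-1)(r-1)/2 + m*epsilon
= 2*1*2/2 + 2*1
= 4/2 + 2
= 2 + 2 = 4

4


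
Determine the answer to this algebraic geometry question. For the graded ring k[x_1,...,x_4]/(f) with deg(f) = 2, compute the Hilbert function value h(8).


For R = k[x_1,...,x_n]/(f) with f homogeneous of degree e:
The Hilbert series is (1 - t^e)/(1 - t)^n.
So h(d) = C(d+n-1, n-1) - C(d-e+n-1, n-1) for d >= e.
With n=4, e=2, d=8:
C(8+4-1, 4-1) = C(11, 3) = 165
C(8-2+4-1, 4-1) = C(9, 3) = 84
h(8) = 165 - 84 = 81

81


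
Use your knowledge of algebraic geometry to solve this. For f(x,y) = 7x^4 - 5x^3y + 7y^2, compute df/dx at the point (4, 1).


df/dx = 4*7*x^3 + 3*(-5)*x^2*y
At (4,1): 4*7*4^3 + 3*(-5)*4^2*1
= 1792 - 240
= 1552

1552


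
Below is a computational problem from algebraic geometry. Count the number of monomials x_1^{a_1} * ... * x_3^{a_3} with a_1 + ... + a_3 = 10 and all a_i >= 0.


The number of degree-10 monomials in 3 variables is C(d+n-1, n-1).
= C(10+3-1, 3-1) = C(12, 2)
= 66

66


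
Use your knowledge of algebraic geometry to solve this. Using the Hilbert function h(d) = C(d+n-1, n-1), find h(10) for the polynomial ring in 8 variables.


The Hilbert function for the polynomial ring in 8 variables is:
h(d) = C(d+n-1, n-1)
h(10) = C(10+8-1, 8-1) = C(17, 7)
= 17! / (7! * 10!)
= 19448

19448


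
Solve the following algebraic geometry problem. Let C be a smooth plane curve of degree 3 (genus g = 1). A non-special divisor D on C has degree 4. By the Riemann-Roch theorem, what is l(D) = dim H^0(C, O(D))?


First, compute the genus of a smooth plane curve of degree 3:
g = (d-1)(d-2)/2 = (3-1)(3-2)/2 = 1
For a non-special divisor D (i.e., h^1(D) = 0), Riemann-Roch gives:
l(D) = deg(D) - g + 1
Since deg(D) = 4 >= 2g - 1 = 1, D is non-special.
l(D) = 4 - 1 + 1 = 4

4


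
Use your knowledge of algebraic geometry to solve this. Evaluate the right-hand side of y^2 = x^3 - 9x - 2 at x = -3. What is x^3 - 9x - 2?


Compute x^3 - 9x - 2 at x = -3:
x^3 = (-3)^3 = -27
(-9)*x = (-9)*(-3) = 27
Sum: -27 + 27 - 2 = -2

-2


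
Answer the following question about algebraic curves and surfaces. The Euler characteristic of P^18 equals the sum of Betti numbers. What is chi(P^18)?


The complex projective space P^18 has one cell in each even real dimension 0, 2, ..., 36.
The cohomology groups are H^{2k}(P^18) = Z for k = 0,...,18, and 0 otherwise.
Euler characteristic = sum of Betti numbers = 1 per even-dimensional cohomology group.
chi(P^18) = 18 + 1 = 19

19
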